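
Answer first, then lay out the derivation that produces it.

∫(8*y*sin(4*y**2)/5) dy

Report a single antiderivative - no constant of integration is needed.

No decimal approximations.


The answer is -cos(4*y**2)/5.
Step 1. Substitute u = y**2, turning ∫(8*y*sin(4*y**2)/5) dy into ∫(4*sin(4*u)/5) du: now ∫(4*sin(4*u)/5) du.
Step 2. Evaluate the standard form: now -cos(4*u)/5.
Step 3. Substitute back u = y**2: now -cos(4*y**2)/5.
Answer: -cos(4*y**2)/5.


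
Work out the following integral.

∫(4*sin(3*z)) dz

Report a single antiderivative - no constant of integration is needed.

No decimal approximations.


Answer: -4*cos(3*z)/3.


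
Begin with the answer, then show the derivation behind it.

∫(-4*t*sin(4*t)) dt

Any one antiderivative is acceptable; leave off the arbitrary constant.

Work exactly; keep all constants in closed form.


The answer is t*cos(4*t) - sin(4*t)/4.
Step 1. Integrate ∫(-4*t*sin(4*t)) dt by parts with u = t, dv = (-4*sin(4*t)) dt, so v = cos(4*t): now t*cos(4*t) + ∫(-cos(4*t)) dt.
Step 2. Evaluate the standard form: now t*cos(4*t) - sin(4*t)/4.
Answer: t*cos(4*t) - sin(4*t)/4.


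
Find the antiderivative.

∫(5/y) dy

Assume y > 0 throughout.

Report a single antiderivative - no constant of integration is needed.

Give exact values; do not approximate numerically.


Answer: 5*log(y).


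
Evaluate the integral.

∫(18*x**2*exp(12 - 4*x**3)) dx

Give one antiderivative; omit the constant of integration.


Answer: -3*exp(12 - 4*x**3)/2.


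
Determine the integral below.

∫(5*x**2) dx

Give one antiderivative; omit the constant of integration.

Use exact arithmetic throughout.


Answer: 5*x**3/3.


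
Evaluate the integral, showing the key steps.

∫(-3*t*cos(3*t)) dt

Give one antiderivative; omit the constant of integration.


Step 1. Integrate ∫(-3*t*cos(3*t)) dt by parts with u = t, dv = (-3*cos(3*t)) dt, so v = -sin(3*t): now -t*sin(3*t) + ∫(sin(3*t)) dt.
Step 2. Evaluate the standard form: now -t*sin(3*t) - cos(3*t)/3.
Answer: -t*sin(3*t) - cos(3*t)/3.


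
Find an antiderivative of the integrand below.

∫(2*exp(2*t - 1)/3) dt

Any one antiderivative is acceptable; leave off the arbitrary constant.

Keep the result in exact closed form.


Answer: exp(2*t - 1)/3.


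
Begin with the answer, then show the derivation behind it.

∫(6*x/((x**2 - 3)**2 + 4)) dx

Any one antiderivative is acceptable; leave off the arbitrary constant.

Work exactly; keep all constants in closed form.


The answer is 3*atan(x**2/2 - 3/2)/2.
Step 1. Substitute u = x**2 - 3, turning ∫(6*x/((x**2 - 3)**2 + 4)) dx into ∫(3/(u**2 + 4)) du: now ∫(3/(u**2 + 4)) du.
Step 2. Evaluate the standard form: now 3*atan(u/2)/2.
Step 3. Substitute back u = x**2 - 3: now 3*atan(x**2/2 - 3/2)/2.
Answer: 3*atan(x**2/2 - 3/2)/2.


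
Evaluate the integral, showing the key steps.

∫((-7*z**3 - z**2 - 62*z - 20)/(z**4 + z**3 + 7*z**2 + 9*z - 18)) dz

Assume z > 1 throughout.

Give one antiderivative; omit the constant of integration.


Step 1. Decompose ∫((-7*z**3 - z**2 - 62*z - 20)/(z**4 + z**3 + 7*z**2 + 9*z - 18)) dz by partial fractions, (-7*z**3 - z**2 - 62*z - 20)/(z**4 + z**3 + 7*z**2 + 9*z - 18) = 1/(z**2 + 9) - 4/(z + 2) - 3/(z - 1): now ∫(-3/(z - 1)) dz + ∫(-4/(z + 2)) dz + ∫(1/(z**2 + 9)) dz.
Step 2. Evaluate the standard form [assuming z > -2]: now -4*log(z + 2) + ∫(-3/(z - 1)) dz + ∫(1/(z**2 + 9)) dz.
Step 3. Evaluate the standard form [assuming z > 1]: now -3*log(z - 1) - 4*log(z + 2) + ∫(1/(z**2 + 9)) dz.
Step 4. Evaluate the standard form: now -3*log(z - 1) - 4*log(z + 2) + atan(z/3)/3.
Answer: -3*log(z - 1) - 4*log(z + 2) + atan(z/3)/3.


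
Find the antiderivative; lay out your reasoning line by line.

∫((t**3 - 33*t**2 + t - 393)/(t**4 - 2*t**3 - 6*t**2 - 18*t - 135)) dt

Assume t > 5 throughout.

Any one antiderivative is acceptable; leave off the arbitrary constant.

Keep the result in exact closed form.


Step 1. Decompose ∫((t**3 - 33*t**2 + t - 393)/(t**4 - 2*t**3 - 6*t**2 - 18*t - 135)) dt by partial fractions, (t**3 - 33*t**2 + t - 393)/(t**4 - 2*t**3 - 6*t**2 - 18*t - 135) = 4/(t**2 + 9) + 5/(t + 3) - 4/(t - 5): now ∫(-4/(t - 5)) dt + ∫(5/(t + 3)) dt + ∫(4/(t**2 + 9)) dt.
Step 2. Evaluate the standard form [assuming t > -3]: now 5*log(t + 3) + ∫(-4/(t - 5)) dt + ∫(4/(t**2 + 9)) dt.
Step 3. Evaluate the standard form [assuming t > 5]: now -4*log(t - 5) + 5*log(t + 3) + ∫(4/(t**2 + 9)) dt.
Step 4. Evaluate the standard form: now -4*log(t - 5) + 5*log(t + 3) + 4*atan(t/3)/3.
Answer: -4*log(t - 5) + 5*log(t + 3) + 4*atan(t/3)/3.


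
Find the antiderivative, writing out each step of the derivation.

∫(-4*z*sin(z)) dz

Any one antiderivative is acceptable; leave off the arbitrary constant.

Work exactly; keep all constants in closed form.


Step 1. Integrate ∫(-4*z*sin(z)) dz by parts with u = z, dv = (-4*sin(z)) dz, so v = 4*cos(z): now 4*z*cos(z) + ∫(-4*cos(z)) dz.
Step 2. Evaluate the standard form: now 4*z*cos(z) - 4*sin(z).
Answer: 4*z*cos(z) - 4*sin(z).


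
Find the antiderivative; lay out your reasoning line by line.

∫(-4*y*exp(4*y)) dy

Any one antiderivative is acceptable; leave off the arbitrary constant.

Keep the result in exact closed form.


Step 1. Integrate ∫(-4*y*exp(4*y)) dy by parts with u = y, dv = (-4*exp(4*y)) dy, so v = -exp(4*y): now -y*exp(4*y) + ∫(exp(4*y)) dy.
Step 2. Evaluate the standard form: now -y*exp(4*y) + exp(4*y)/4.
Answer: -y*exp(4*y) + exp(4*y)/4.


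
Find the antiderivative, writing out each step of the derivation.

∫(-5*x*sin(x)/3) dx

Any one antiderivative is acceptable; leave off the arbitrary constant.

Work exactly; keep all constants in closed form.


Step 1. Integrate ∫(-5*x*sin(x)/3) dx by parts with u = x, dv = (-5*sin(x)/3) dx, so v = 5*cos(x)/3: now 5*x*cos(x)/3 + ∫(-5*cos(x)/3) dx.
Step 2. Evaluate the standard form: now 5*x*cos(x)/3 - 5*sin(x)/3.
Answer: 5*x*cos(x)/3 - 5*sin(x)/3.


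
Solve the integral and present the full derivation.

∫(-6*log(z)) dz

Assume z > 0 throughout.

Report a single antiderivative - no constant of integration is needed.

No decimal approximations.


Step 1. Integrate ∫(-6*log(z)) dz by parts with u = log(z), dv = (-6) dz, so v = -6*z [assuming z > 0]: now -6*z*log(z) + ∫(6) dz.
Step 2. Evaluate the standard form: now -6*z*log(z) + 6*z.
Answer: -6*z*log(z) + 6*z.


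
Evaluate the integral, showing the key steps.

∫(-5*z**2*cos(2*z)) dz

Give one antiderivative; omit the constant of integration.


Step 1. Integrate ∫(-5*z**2*cos(2*z)) dz by parts with u = z**2, dv = (-5*cos(2*z)) dz, so v = -5*sin(2*z)/2: now -5*z**2*sin(2*z)/2 + ∫(5*z*sin(2*z)) dz.
Step 2. Integrate ∫(5*z*sin(2*z)) dz by parts with u = z, dv = (5*sin(2*z)) dz, so v = -5*cos(2*z)/2: now -5*z**2*sin(2*z)/2 - 5*z*cos(2*z)/2 + ∫(5*cos(2*z)/2) dz.
Step 3. Evaluate the standard form: now -5*z**2*sin(2*z)/2 - 5*z*cos(2*z)/2 + 5*sin(2*z)/4.
Answer: -5*z**2*sin(2*z)/2 - 5*z*cos(2*z)/2 + 5*sin(2*z)/4.


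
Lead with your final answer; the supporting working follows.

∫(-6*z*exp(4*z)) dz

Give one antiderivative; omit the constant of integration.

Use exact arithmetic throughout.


The answer is -3*z*exp(4*z)/2 + 3*exp(4*z)/8.
Step 1. Integrate ∫(-6*z*exp(4*z)) dz by parts with u = z, dv = (-6*exp(4*z)) dz, so v = -3*exp(4*z)/2: now -3*z*exp(4*z)/2 + ∫(3*exp(4*z)/2) dz.
Step 2. Evaluate the standard form: now -3*z*exp(4*z)/2 + 3*exp(4*z)/8.
Answer: -3*z*exp(4*z)/2 + 3*exp(4*z)/8.


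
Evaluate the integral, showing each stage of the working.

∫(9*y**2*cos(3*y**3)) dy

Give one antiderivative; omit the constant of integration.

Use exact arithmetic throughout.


Step 1. Substitute u = y**3, turning ∫(9*y**2*cos(3*y**3)) dy into ∫(3*cos(3*u)) du: now ∫(3*cos(3*u)) du.
Step 2. Evaluate the standard form: now sin(3*u).
Step 3. Substitute back u = y**3: now sin(3*y**3).
Answer: sin(3*y**3).


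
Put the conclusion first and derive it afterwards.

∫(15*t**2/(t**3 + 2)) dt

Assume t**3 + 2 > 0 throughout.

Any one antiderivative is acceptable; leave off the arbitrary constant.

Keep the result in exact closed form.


The answer is 5*log(t**3 + 2).
Step 1. Substitute u = t**3 + 2, turning ∫(15*t**2/(t**3 + 2)) dt into ∫(5/u) du: now ∫(5/u) du.
Step 2. Evaluate the standard form [assuming u > 0]: now 5*log(u).
Step 3. Substitute back u = t**3 + 2: now 5*log(t**3 + 2).
Answer: 5*log(t**3 + 2).


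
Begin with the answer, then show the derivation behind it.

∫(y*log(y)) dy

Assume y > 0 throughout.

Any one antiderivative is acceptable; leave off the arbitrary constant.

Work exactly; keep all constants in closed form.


The answer is y**2*log(y)/2 - y**2/4.
Step 1. Integrate ∫(y*log(y)) dy by parts with u = log(y), dv = (y) dy, so v = y**2/2 [assuming y > 0]: now y**2*log(y)/2 + ∫(-y/2) dy.
Step 2. Evaluate the standard form: now y**2*log(y)/2 - y**2/4.
Answer: y**2*log(y)/2 - y**2/4.


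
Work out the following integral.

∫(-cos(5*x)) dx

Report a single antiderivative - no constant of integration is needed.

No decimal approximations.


Answer: -sin(5*x)/5.


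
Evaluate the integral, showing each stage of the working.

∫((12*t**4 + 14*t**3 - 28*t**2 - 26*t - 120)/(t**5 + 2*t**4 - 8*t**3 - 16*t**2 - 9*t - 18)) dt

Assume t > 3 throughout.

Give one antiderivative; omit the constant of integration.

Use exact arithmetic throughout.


Step 1. Decompose ∫((12*t**4 + 14*t**3 - 28*t**2 - 26*t - 120)/(t**5 + 2*t**4 - 8*t**3 - 16*t**2 - 9*t - 18)) dt by partial fractions, (12*t**4 + 14*t**3 - 28*t**2 - 26*t - 120)/(t**5 + 2*t**4 - 8*t**3 - 16*t**2 - 9*t - 18) = 4/(t**2 + 1) + 5/(t + 3) + 4/(t + 2) + 3/(t - 3): now ∫(3/(t - 3)) dt + ∫(4/(t + 2)) dt + ∫(5/(t + 3)) dt + ∫(4/(t**2 + 1)) dt.
Step 2. Evaluate the standard form [assuming t > 3]: now 3*log(t - 3) + ∫(4/(t + 2)) dt + ∫(5/(t + 3)) dt + ∫(4/(t**2 + 1)) dt.
Step 3. Evaluate the standard form [assuming t > -3]: now 3*log(t - 3) + 5*log(t + 3) + ∫(4/(t + 2)) dt + ∫(4/(t**2 + 1)) dt.
Step 4. Evaluate the standard form [assuming t > -2]: now 3*log(t - 3) + 4*log(t + 2) + 5*log(t + 3) + ∫(4/(t**2 + 1)) dt.
Step 5. Evaluate the standard form: now 3*log(t - 3) + 4*log(t + 2) + 5*log(t + 3) + 4*atan(t).
Answer: 3*log(t - 3) + 4*log(t + 2) + 5*log(t + 3) + 4*atan(t).


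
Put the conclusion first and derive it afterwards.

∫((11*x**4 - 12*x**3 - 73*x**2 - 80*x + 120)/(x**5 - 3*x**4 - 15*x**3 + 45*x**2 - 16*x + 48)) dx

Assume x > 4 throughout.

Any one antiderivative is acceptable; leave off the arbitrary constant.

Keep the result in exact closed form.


The answer is 5*log(x - 4) + 3*log(x - 3) + 3*log(x + 4) + 4*atan(x).
Step 1. Decompose ∫((11*x**4 - 12*x**3 - 73*x**2 - 80*x + 120)/(x**5 - 3*x**4 - 15*x**3 + 45*x**2 - 16*x + 48)) dx by partial fractions, (11*x**4 - 12*x**3 - 73*x**2 - 80*x + 120)/(x**5 - 3*x**4 - 15*x**3 + 45*x**2 - 16*x + 48) = 4/(x**2 + 1) + 3/(x + 4) + 3/(x - 3) + 5/(x - 4): now ∫(5/(x - 4)) dx + ∫(3/(x - 3)) dx + ∫(3/(x + 4)) dx + ∫(4/(x**2 + 1)) dx.
Step 2. Evaluate the standard form [assuming x > 4]: now 5*log(x - 4) + ∫(3/(x - 3)) dx + ∫(3/(x + 4)) dx + ∫(4/(x**2 + 1)) dx.
Step 3. Evaluate the standard form [assuming x > 3]: now 5*log(x - 4) + 3*log(x - 3) + ∫(3/(x + 4)) dx + ∫(4/(x**2 + 1)) dx.
Step 4. Evaluate the standard form [assuming x > -4]: now 5*log(x - 4) + 3*log(x - 3) + 3*log(x + 4) + ∫(4/(x**2 + 1)) dx.
Step 5. Evaluate the standard form: now 5*log(x - 4) + 3*log(x - 3) + 3*log(x + 4) + 4*atan(x).
Answer: 5*log(x - 4) + 3*log(x - 3) + 3*log(x + 4) + 4*atan(x).


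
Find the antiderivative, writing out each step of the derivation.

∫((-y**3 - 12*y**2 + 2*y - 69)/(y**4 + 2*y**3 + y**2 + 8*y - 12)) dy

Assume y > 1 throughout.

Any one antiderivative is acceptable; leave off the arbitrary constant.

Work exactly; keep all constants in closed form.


Step 1. Decompose ∫((-y**3 - 12*y**2 + 2*y - 69)/(y**4 + 2*y**3 + y**2 + 8*y - 12)) dy by partial fractions, (-y**3 - 12*y**2 + 2*y - 69)/(y**4 + 2*y**3 + y**2 + 8*y - 12) = 3/(y**2 + 4) + 3/(y + 3) - 4/(y - 1): now ∫(-4/(y - 1)) dy + ∫(3/(y + 3)) dy + ∫(3/(y**2 + 4)) dy.
Step 2. Evaluate the standard form [assuming y > 1]: now -4*log(y - 1) + ∫(3/(y + 3)) dy + ∫(3/(y**2 + 4)) dy.
Step 3. Evaluate the standard form [assuming y > -3]: now -4*log(y - 1) + 3*log(y + 3) + ∫(3/(y**2 + 4)) dy.
Step 4. Evaluate the standard form: now -4*log(y - 1) + 3*log(y + 3) + 3*atan(y/2)/2.
Answer: -4*log(y - 1) + 3*log(y + 3) + 3*atan(y/2)/2.


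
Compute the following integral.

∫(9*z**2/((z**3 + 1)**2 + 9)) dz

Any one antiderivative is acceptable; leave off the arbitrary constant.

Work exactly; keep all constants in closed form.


Answer: atan(z**3/3 + 1/3).


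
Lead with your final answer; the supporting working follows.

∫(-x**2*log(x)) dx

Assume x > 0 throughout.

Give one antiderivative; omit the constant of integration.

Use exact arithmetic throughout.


The answer is -x**3*log(x)/3 + x**3/9.
Step 1. Integrate ∫(-x**2*log(x)) dx by parts with u = log(x), dv = (-x**2) dx, so v = -x**3/3 [assuming x > 0]: now -x**3*log(x)/3 + ∫(x**2/3) dx.
Step 2. Evaluate the standard form: now -x**3*log(x)/3 + x**3/9.
Answer: -x**3*log(x)/3 + x**3/9.


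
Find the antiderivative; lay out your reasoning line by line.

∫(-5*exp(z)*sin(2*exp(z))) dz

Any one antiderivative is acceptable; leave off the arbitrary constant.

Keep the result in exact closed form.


Step 1. Substitute u = exp(z), turning ∫(-5*exp(z)*sin(2*exp(z))) dz into ∫(-5*sin(2*u)) du: now ∫(-5*sin(2*u)) du.
Step 2. Evaluate the standard form: now 5*cos(2*u)/2.
Step 3. Substitute back u = exp(z): now 5*cos(2*exp(z))/2.
Answer: 5*cos(2*exp(z))/2.


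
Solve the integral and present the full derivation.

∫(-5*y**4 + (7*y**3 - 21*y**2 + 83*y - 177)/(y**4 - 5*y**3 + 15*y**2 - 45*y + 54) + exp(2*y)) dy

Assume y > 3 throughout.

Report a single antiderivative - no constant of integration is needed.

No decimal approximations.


Step 1. Rewrite: now ∫(-5*y**4) dy + ∫((7*y**3 - 21*y**2 + 83*y - 177)/(y**4 - 5*y**3 + 15*y**2 - 45*y + 54)) dy + ∫(exp(2*y)) dy.
Step 2. Evaluate the standard form: now -y**5 + ∫((7*y**3 - 21*y**2 + 83*y - 177)/(y**4 - 5*y**3 + 15*y**2 - 45*y + 54)) dy + ∫(exp(2*y)) dy.
Step 3. Evaluate the standard form: now -y**5 + exp(2*y)/2 + ∫((7*y**3 - 21*y**2 + 83*y - 177)/(y**4 - 5*y**3 + 15*y**2 - 45*y + 54)) dy.
Step 4. Decompose ∫((7*y**3 - 21*y**2 + 83*y - 177)/(y**4 - 5*y**3 + 15*y**2 - 45*y + 54)) dy by partial fractions, (7*y**3 - 21*y**2 + 83*y - 177)/(y**4 - 5*y**3 + 15*y**2 - 45*y + 54) = -4/(y**2 + 9) + 3/(y - 2) + 4/(y - 3): now -y**5 + exp(2*y)/2 + ∫(4/(y - 3)) dy + ∫(3/(y - 2)) dy + ∫(-4/(y**2 + 9)) dy.
Step 5. Evaluate the standard form [assuming y > 3]: now -y**5 + exp(2*y)/2 + 4*log(y - 3) + ∫(3/(y - 2)) dy + ∫(-4/(y**2 + 9)) dy.
Step 6. Evaluate the standard form [assuming y > 2]: now -y**5 + exp(2*y)/2 + 4*log(y - 3) + 3*log(y - 2) + ∫(-4/(y**2 + 9)) dy.
Step 7. Evaluate the standard form: now -y**5 + exp(2*y)/2 + 4*log(y - 3) + 3*log(y - 2) - 4*atan(y/3)/3.
Answer: -y**5 + exp(2*y)/2 + 4*log(y - 3) + 3*log(y - 2) - 4*atan(y/3)/3.


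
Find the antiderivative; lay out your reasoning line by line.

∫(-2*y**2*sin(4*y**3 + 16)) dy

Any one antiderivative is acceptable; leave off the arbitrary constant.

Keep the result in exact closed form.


Step 1. Substitute u = y**3 + 4, turning ∫(-2*y**2*sin(4*y**3 + 16)) dy into ∫(-2*sin(4*u)/3) du: now ∫(-2*sin(4*u)/3) du.
Step 2. Evaluate the standard form: now cos(4*u)/6.
Step 3. Substitute back u = y**3 + 4: now cos(4*y**3 + 16)/6.
Answer: cos(4*y**3 + 16)/6.


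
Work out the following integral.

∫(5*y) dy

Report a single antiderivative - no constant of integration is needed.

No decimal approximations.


Answer: 5*y**2/2.


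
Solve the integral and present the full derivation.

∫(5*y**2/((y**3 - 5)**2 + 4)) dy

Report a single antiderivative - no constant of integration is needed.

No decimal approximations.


Step 1. Substitute u = y**3 - 5, turning ∫(5*y**2/((y**3 - 5)**2 + 4)) dy into ∫(5/(3*(u**2 + 4))) du: now ∫(5/(3*(u**2 + 4))) du.
Step 2. Evaluate the standard form: now 5*atan(u/2)/6.
Step 3. Substitute back u = y**3 - 5: now 5*atan(y**3/2 - 5/2)/6.
Answer: 5*atan(y**3/2 - 5/2)/6.


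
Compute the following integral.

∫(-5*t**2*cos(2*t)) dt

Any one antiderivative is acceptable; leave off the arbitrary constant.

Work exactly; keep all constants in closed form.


Answer: -5*t**2*sin(2*t)/2 - 5*t*cos(2*t)/2 + 5*sin(2*t)/4.


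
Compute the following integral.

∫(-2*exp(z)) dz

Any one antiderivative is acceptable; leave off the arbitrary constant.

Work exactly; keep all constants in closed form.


Answer: -2*exp(z).


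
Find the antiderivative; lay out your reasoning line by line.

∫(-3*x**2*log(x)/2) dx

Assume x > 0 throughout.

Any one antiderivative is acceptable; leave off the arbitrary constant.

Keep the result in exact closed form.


Step 1. Integrate ∫(-3*x**2*log(x)/2) dx by parts with u = log(x), dv = (-3*x**2/2) dx, so v = -x**3/2 [assuming x > 0]: now -x**3*log(x)/2 + ∫(x**2/2) dx.
Step 2. Evaluate the standard form: now -x**3*log(x)/2 + x**3/6.
Answer: -x**3*log(x)/2 + x**3/6.


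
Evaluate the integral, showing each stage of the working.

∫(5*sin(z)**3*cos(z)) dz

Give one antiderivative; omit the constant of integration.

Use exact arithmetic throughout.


Step 1. Substitute u = sin(z), turning ∫(5*sin(z)**3*cos(z)) dz into ∫(5*u**3) du: now ∫(5*u**3) du.
Step 2. Evaluate the standard form: now 5*u**4/4.
Step 3. Substitute back u = sin(z): now 5*sin(z)**4/4.
Answer: 5*sin(z)**4/4.


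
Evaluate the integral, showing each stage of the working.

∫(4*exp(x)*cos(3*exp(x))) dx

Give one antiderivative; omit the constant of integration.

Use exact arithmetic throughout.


Step 1. Substitute u = exp(x), turning ∫(4*exp(x)*cos(3*exp(x))) dx into ∫(4*cos(3*u)) du: now ∫(4*cos(3*u)) du.
Step 2. Evaluate the standard form: now 4*sin(3*u)/3.
Step 3. Substitute back u = exp(x): now 4*sin(3*exp(x))/3.
Answer: 4*sin(3*exp(x))/3.


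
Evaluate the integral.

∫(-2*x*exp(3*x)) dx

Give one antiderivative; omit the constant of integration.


Answer: -2*x*exp(3*x)/3 + 2*exp(3*x)/9.


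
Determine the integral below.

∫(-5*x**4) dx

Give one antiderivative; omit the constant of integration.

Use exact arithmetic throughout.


Answer: -x**5.


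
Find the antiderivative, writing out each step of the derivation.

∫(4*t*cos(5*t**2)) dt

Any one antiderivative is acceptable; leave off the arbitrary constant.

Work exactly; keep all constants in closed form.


Step 1. Substitute u = t**2, turning ∫(4*t*cos(5*t**2)) dt into ∫(2*cos(5*u)) du: now ∫(2*cos(5*u)) du.
Step 2. Evaluate the standard form: now 2*sin(5*u)/5.
Step 3. Substitute back u = t**2: now 2*sin(5*t**2)/5.
Answer: 2*sin(5*t**2)/5.


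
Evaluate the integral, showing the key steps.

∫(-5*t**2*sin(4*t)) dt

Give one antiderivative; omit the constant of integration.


Step 1. Integrate ∫(-5*t**2*sin(4*t)) dt by parts with u = t**2, dv = (-5*sin(4*t)) dt, so v = 5*cos(4*t)/4: now 5*t**2*cos(4*t)/4 + ∫(-5*t*cos(4*t)/2) dt.
Step 2. Integrate ∫(-5*t*cos(4*t)/2) dt by parts with u = t, dv = (-5*cos(4*t)/2) dt, so v = -5*sin(4*t)/8: now 5*t**2*cos(4*t)/4 - 5*t*sin(4*t)/8 + ∫(5*sin(4*t)/8) dt.
Step 3. Evaluate the standard form: now 5*t**2*cos(4*t)/4 - 5*t*sin(4*t)/8 - 5*cos(4*t)/32.
Answer: 5*t**2*cos(4*t)/4 - 5*t*sin(4*t)/8 - 5*cos(4*t)/32.


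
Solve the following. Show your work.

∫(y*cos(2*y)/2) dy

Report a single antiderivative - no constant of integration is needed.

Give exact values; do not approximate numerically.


Step 1. Integrate ∫(y*cos(2*y)/2) dy by parts with u = y, dv = (cos(2*y)/2) dy, so v = sin(2*y)/4: now y*sin(2*y)/4 + ∫(-sin(2*y)/4) dy.
Step 2. Evaluate the standard form: now y*sin(2*y)/4 + cos(2*y)/8.
Answer: y*sin(2*y)/4 + cos(2*y)/8.


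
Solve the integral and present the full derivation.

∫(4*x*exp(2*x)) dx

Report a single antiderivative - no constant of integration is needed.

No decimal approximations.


Step 1. Integrate ∫(4*x*exp(2*x)) dx by parts with u = x, dv = (4*exp(2*x)) dx, so v = 2*exp(2*x): now 2*x*exp(2*x) + ∫(-2*exp(2*x)) dx.
Step 2. Evaluate the standard form: now 2*x*exp(2*x) - exp(2*x).
Answer: 2*x*exp(2*x) - exp(2*x).


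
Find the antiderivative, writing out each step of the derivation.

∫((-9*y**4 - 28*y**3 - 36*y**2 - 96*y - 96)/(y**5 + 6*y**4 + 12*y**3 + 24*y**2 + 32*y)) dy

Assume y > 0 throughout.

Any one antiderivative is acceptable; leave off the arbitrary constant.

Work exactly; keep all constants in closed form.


Step 1. Decompose ∫((-9*y**4 - 28*y**3 - 36*y**2 - 96*y - 96)/(y**5 + 6*y**4 + 12*y**3 + 24*y**2 + 32*y)) dy by partial fractions, (-9*y**4 - 28*y**3 - 36*y**2 - 96*y - 96)/(y**5 + 6*y**4 + 12*y**3 + 24*y**2 + 32*y) = 4/(y**2 + 4) - 5/(y + 4) - 1/(y + 2) - 3/y: now ∫(-3/y) dy + ∫(-1/(y + 2)) dy + ∫(-5/(y + 4)) dy + ∫(4/(y**2 + 4)) dy.
Step 2. Evaluate the standard form [assuming y > 0]: now -3*log(y) + ∫(-1/(y + 2)) dy + ∫(-5/(y + 4)) dy + ∫(4/(y**2 + 4)) dy.
Step 3. Evaluate the standard form [assuming y > -4]: now -3*log(y) - 5*log(y + 4) + ∫(-1/(y + 2)) dy + ∫(4/(y**2 + 4)) dy.
Step 4. Evaluate the standard form [assuming y > -2]: now -3*log(y) - log(y + 2) - 5*log(y + 4) + ∫(4/(y**2 + 4)) dy.
Step 5. Evaluate the standard form: now -3*log(y) - log(y + 2) - 5*log(y + 4) + 2*atan(y/2).
Answer: -3*log(y) - log(y + 2) - 5*log(y + 4) + 2*atan(y/2).


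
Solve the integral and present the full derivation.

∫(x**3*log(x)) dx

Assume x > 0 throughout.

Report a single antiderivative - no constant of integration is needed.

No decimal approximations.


Step 1. Integrate ∫(x**3*log(x)) dx by parts with u = log(x), dv = (x**3) dx, so v = x**4/4 [assuming x > 0]: now x**4*log(x)/4 + ∫(-x**3/4) dx.
Step 2. Evaluate the standard form: now x**4*log(x)/4 - x**4/16.
Answer: x**4*log(x)/4 - x**4/16.


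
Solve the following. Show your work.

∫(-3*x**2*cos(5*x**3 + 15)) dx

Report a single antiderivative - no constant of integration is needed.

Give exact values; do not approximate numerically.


Step 1. Substitute u = x**3 + 3, turning ∫(-3*x**2*cos(5*x**3 + 15)) dx into ∫(-cos(5*u)) du: now ∫(-cos(5*u)) du.
Step 2. Evaluate the standard form: now -sin(5*u)/5.
Step 3. Substitute back u = x**3 + 3: now -sin(5*x**3 + 15)/5.
Answer: -sin(5*x**3 + 15)/5.


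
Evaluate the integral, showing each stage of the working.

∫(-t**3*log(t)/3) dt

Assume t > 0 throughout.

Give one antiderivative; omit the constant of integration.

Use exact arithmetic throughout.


Step 1. Integrate ∫(-t**3*log(t)/3) dt by parts with u = log(t), dv = (-t**3/3) dt, so v = -t**4/12 [assuming t > 0]: now -t**4*log(t)/12 + ∫(t**3/12) dt.
Step 2. Evaluate the standard form: now -t**4*log(t)/12 + t**4/48.
Answer: -t**4*log(t)/12 + t**4/48.


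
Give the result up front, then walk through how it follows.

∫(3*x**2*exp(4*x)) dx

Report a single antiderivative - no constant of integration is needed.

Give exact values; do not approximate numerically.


The answer is 3*x**2*exp(4*x)/4 - 3*x*exp(4*x)/8 + 3*exp(4*x)/32.
Step 1. Integrate ∫(3*x**2*exp(4*x)) dx by parts with u = x**2, dv = (3*exp(4*x)) dx, so v = 3*exp(4*x)/4: now 3*x**2*exp(4*x)/4 + ∫(-3*x*exp(4*x)/2) dx.
Step 2. Integrate ∫(-3*x*exp(4*x)/2) dx by parts with u = x, dv = (-3*exp(4*x)/2) dx, so v = -3*exp(4*x)/8: now 3*x**2*exp(4*x)/4 - 3*x*exp(4*x)/8 + ∫(3*exp(4*x)/8) dx.
Step 3. Evaluate the standard form: now 3*x**2*exp(4*x)/4 - 3*x*exp(4*x)/8 + 3*exp(4*x)/32.
Answer: 3*x**2*exp(4*x)/4 - 3*x*exp(4*x)/8 + 3*exp(4*x)/32.


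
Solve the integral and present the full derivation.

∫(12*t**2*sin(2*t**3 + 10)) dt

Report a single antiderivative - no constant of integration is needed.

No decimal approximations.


Step 1. Substitute u = t**3 + 5, turning ∫(12*t**2*sin(2*t**3 + 10)) dt into ∫(4*sin(2*u)) du: now ∫(4*sin(2*u)) du.
Step 2. Evaluate the standard form: now -2*cos(2*u).
Step 3. Substitute back u = t**3 + 5: now -2*cos(2*t**3 + 10).
Answer: -2*cos(2*t**3 + 10).


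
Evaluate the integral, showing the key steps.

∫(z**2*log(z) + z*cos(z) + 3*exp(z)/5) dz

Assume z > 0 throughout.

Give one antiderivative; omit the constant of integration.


Step 1. Rewrite: now ∫(z*cos(z)) dz + ∫(z**2*log(z)) dz + ∫(3*exp(z)/5) dz.
Step 2. Integrate ∫(z*cos(z)) dz by parts with u = z, dv = (cos(z)) dz, so v = sin(z): now z*sin(z) + ∫(z**2*log(z)) dz + ∫(3*exp(z)/5) dz + ∫(-sin(z)) dz.
Step 3. Evaluate the standard form: now z*sin(z) + cos(z) + ∫(z**2*log(z)) dz + ∫(3*exp(z)/5) dz.
Step 4. Integrate ∫(z**2*log(z)) dz by parts with u = log(z), dv = (z**2) dz, so v = z**3/3 [assuming z > 0]: now z**3*log(z)/3 + z*sin(z) + cos(z) + ∫(-z**2/3) dz + ∫(3*exp(z)/5) dz.
Step 5. Evaluate the standard form: now z**3*log(z)/3 - z**3/9 + z*sin(z) + cos(z) + ∫(3*exp(z)/5) dz.
Step 6. Evaluate the standard form: now z**3*log(z)/3 - z**3/9 + z*sin(z) + 3*exp(z)/5 + cos(z).
Answer: z**3*log(z)/3 - z**3/9 + z*sin(z) + 3*exp(z)/5 + cos(z).


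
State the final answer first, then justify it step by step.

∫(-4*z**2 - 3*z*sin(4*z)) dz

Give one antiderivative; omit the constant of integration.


The answer is -4*z**3/3 + 3*z*cos(4*z)/4 - 3*sin(4*z)/16.
Step 1. Rewrite: now ∫(-4*z**2) dz + ∫(-3*z*sin(4*z)) dz.
Step 2. Integrate ∫(-3*z*sin(4*z)) dz by parts with u = z, dv = (-3*sin(4*z)) dz, so v = 3*cos(4*z)/4: now 3*z*cos(4*z)/4 + ∫(-4*z**2) dz + ∫(-3*cos(4*z)/4) dz.
Step 3. Evaluate the standard form: now 3*z*cos(4*z)/4 - 3*sin(4*z)/16 + ∫(-4*z**2) dz.
Step 4. Evaluate the standard form: now -4*z**3/3 + 3*z*cos(4*z)/4 - 3*sin(4*z)/16.
Answer: -4*z**3/3 + 3*z*cos(4*z)/4 - 3*sin(4*z)/16.


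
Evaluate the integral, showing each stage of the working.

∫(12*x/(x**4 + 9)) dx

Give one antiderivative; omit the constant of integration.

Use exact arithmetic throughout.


Step 1. Substitute u = x**2, turning ∫(12*x/(x**4 + 9)) dx into ∫(6/(u**2 + 9)) du: now ∫(6/(u**2 + 9)) du.
Step 2. Evaluate the standard form: now 2*atan(u/3).
Step 3. Substitute back u = x**2: now 2*atan(x**2/3).
Answer: 2*atan(x**2/3).


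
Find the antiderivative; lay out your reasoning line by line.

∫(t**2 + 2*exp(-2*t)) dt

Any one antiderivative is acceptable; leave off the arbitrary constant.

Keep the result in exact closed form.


Step 1. Rewrite: now ∫(t**2) dt + ∫(2*exp(-2*t)) dt.
Step 2. Evaluate the standard form: now t**3/3 + ∫(2*exp(-2*t)) dt.
Step 3. Evaluate the standard form: now t**3/3 - exp(-2*t).
Answer: t**3/3 - exp(-2*t).


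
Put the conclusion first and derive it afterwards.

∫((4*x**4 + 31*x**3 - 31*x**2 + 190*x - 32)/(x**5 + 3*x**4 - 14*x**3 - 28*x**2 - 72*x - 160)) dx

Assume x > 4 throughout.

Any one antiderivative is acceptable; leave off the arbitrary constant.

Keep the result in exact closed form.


The answer is 3*log(x - 4) + 5*log(x + 2) - 4*log(x + 5) - 3*atan(x/2)/2.
Step 1. Decompose ∫((4*x**4 + 31*x**3 - 31*x**2 + 190*x - 32)/(x**5 + 3*x**4 - 14*x**3 - 28*x**2 - 72*x - 160)) dx by partial fractions, (4*x**4 + 31*x**3 - 31*x**2 + 190*x - 32)/(x**5 + 3*x**4 - 14*x**3 - 28*x**2 - 72*x - 160) = -3/(x**2 + 4) - 4/(x + 5) + 5/(x + 2) + 3/(x - 4): now ∫(3/(x - 4)) dx + ∫(5/(x + 2)) dx + ∫(-4/(x + 5)) dx + ∫(-3/(x**2 + 4)) dx.
Step 2. Evaluate the standard form [assuming x > 4]: now 3*log(x - 4) + ∫(5/(x + 2)) dx + ∫(-4/(x + 5)) dx + ∫(-3/(x**2 + 4)) dx.
Step 3. Evaluate the standard form [assuming x > -2]: now 3*log(x - 4) + 5*log(x + 2) + ∫(-4/(x + 5)) dx + ∫(-3/(x**2 + 4)) dx.
Step 4. Evaluate the standard form [assuming x > -5]: now 3*log(x - 4) + 5*log(x + 2) - 4*log(x + 5) + ∫(-3/(x**2 + 4)) dx.
Step 5. Evaluate the standard form: now 3*log(x - 4) + 5*log(x + 2) - 4*log(x + 5) - 3*atan(x/2)/2.
Answer: 3*log(x - 4) + 5*log(x + 2) - 4*log(x + 5) - 3*atan(x/2)/2.


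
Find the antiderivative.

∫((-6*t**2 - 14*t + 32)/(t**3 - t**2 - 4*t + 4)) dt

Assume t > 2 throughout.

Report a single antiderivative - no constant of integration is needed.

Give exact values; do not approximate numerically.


Answer: -5*log(t - 2) - 4*log(t - 1) + 3*log(t + 2).


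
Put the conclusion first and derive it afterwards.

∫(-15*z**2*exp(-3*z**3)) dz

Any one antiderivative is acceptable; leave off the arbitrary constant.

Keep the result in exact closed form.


The answer is 5*exp(-3*z**3)/3.
Step 1. Substitute u = z**3, turning ∫(-15*z**2*exp(-3*z**3)) dz into ∫(-5*exp(-3*u)) du: now ∫(-5*exp(-3*u)) du.
Step 2. Evaluate the standard form: now 5*exp(-3*u)/3.
Step 3. Substitute back u = z**3: now 5*exp(-3*z**3)/3.
Answer: 5*exp(-3*z**3)/3.


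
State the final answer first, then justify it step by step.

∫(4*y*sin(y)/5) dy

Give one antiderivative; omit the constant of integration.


The answer is -4*y*cos(y)/5 + 4*sin(y)/5.
Step 1. Integrate ∫(4*y*sin(y)/5) dy by parts with u = y, dv = (4*sin(y)/5) dy, so v = -4*cos(y)/5: now -4*y*cos(y)/5 + ∫(4*cos(y)/5) dy.
Step 2. Evaluate the standard form: now -4*y*cos(y)/5 + 4*sin(y)/5.
Answer: -4*y*cos(y)/5 + 4*sin(y)/5.


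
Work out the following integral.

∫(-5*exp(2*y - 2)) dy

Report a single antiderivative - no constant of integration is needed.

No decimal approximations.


Answer: -5*exp(2*y - 2)/2.


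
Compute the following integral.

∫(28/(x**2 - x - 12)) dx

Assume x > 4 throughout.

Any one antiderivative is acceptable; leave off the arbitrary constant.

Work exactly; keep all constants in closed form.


Answer: 4*log(x - 4) - 4*log(x + 3).


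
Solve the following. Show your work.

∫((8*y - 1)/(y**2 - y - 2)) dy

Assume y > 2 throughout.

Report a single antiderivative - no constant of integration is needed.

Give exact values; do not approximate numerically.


Step 1. Decompose ∫((8*y - 1)/(y**2 - y - 2)) dy by partial fractions, (8*y - 1)/(y**2 - y - 2) = 3/(y + 1) + 5/(y - 2): now ∫(5/(y - 2)) dy + ∫(3/(y + 1)) dy.
Step 2. Evaluate the standard form [assuming y > 2]: now 5*log(y - 2) + ∫(3/(y + 1)) dy.
Step 3. Evaluate the standard form [assuming y > -1]: now 5*log(y - 2) + 3*log(y + 1).
Answer: 5*log(y - 2) + 3*log(y + 1).


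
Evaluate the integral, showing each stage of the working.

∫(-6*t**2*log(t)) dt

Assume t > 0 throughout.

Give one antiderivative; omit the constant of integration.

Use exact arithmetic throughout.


Step 1. Integrate ∫(-6*t**2*log(t)) dt by parts with u = log(t), dv = (-6*t**2) dt, so v = -2*t**3 [assuming t > 0]: now -2*t**3*log(t) + ∫(2*t**2) dt.
Step 2. Evaluate the standard form: now -2*t**3*log(t) + 2*t**3/3.
Answer: -2*t**3*log(t) + 2*t**3/3.


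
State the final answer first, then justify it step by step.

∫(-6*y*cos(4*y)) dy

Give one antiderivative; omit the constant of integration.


The answer is -3*y*sin(4*y)/2 - 3*cos(4*y)/8.
Step 1. Integrate ∫(-6*y*cos(4*y)) dy by parts with u = y, dv = (-6*cos(4*y)) dy, so v = -3*sin(4*y)/2: now -3*y*sin(4*y)/2 + ∫(3*sin(4*y)/2) dy.
Step 2. Evaluate the standard form: now -3*y*sin(4*y)/2 - 3*cos(4*y)/8.
Answer: -3*y*sin(4*y)/2 - 3*cos(4*y)/8.


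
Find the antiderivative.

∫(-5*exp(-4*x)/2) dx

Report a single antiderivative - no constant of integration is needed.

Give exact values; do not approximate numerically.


Answer: 5*exp(-4*x)/8.


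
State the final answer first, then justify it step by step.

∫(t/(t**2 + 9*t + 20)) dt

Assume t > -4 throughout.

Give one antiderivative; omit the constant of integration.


The answer is -4*log(t + 4) + 5*log(t + 5).
Step 1. Decompose ∫(t/(t**2 + 9*t + 20)) dt by partial fractions, t/(t**2 + 9*t + 20) = 5/(t + 5) - 4/(t + 4): now ∫(-4/(t + 4)) dt + ∫(5/(t + 5)) dt.
Step 2. Evaluate the standard form [assuming t > -5]: now 5*log(t + 5) + ∫(-4/(t + 4)) dt.
Step 3. Evaluate the standard form [assuming t > -4]: now -4*log(t + 4) + 5*log(t + 5).
Answer: -4*log(t + 4) + 5*log(t + 5).


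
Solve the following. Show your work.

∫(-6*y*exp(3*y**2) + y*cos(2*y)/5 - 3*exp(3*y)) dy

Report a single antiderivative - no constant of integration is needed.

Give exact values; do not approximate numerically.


Step 1. Rewrite: now ∫(-6*y*exp(3*y**2)) dy + ∫(y*cos(2*y)/5) dy + ∫(-3*exp(3*y)) dy.
Step 2. Substitute u = y**2, turning ∫(-6*y*exp(3*y**2)) dy into ∫(-3*exp(3*u)) du: now ∫(y*cos(2*y)/5) dy + ∫(-3*exp(3*u)) du + ∫(-3*exp(3*y)) dy.
Step 3. Evaluate the standard form: now -exp(3*u) + ∫(y*cos(2*y)/5) dy + ∫(-3*exp(3*y)) dy.
Step 4. Substitute back u = y**2: now -exp(3*y**2) + ∫(y*cos(2*y)/5) dy + ∫(-3*exp(3*y)) dy.
Step 5. Integrate ∫(y*cos(2*y)/5) dy by parts with u = y, dv = (cos(2*y)/5) dy, so v = sin(2*y)/10: now y*sin(2*y)/10 - exp(3*y**2) + ∫(-3*exp(3*y)) dy + ∫(-sin(2*y)/10) dy.
Step 6. Evaluate the standard form: now y*sin(2*y)/10 - exp(3*y**2) + cos(2*y)/20 + ∫(-3*exp(3*y)) dy.
Step 7. Evaluate the standard form: now y*sin(2*y)/10 - exp(3*y) - exp(3*y**2) + cos(2*y)/20.
Answer: y*sin(2*y)/10 - exp(3*y) - exp(3*y**2) + cos(2*y)/20.


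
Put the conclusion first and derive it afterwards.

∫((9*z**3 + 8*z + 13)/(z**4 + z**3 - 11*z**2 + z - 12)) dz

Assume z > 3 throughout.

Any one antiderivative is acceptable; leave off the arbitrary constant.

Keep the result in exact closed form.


The answer is 4*log(z - 3) + 5*log(z + 4) - atan(z).
Step 1. Decompose ∫((9*z**3 + 8*z + 13)/(z**4 + z**3 - 11*z**2 + z - 12)) dz by partial fractions, (9*z**3 + 8*z + 13)/(z**4 + z**3 - 11*z**2 + z - 12) = -1/(z**2 + 1) + 5/(z + 4) + 4/(z - 3): now ∫(4/(z - 3)) dz + ∫(5/(z + 4)) dz + ∫(-1/(z**2 + 1)) dz.
Step 2. Evaluate the standard form [assuming z > -4]: now 5*log(z + 4) + ∫(4/(z - 3)) dz + ∫(-1/(z**2 + 1)) dz.
Step 3. Evaluate the standard form [assuming z > 3]: now 4*log(z - 3) + 5*log(z + 4) + ∫(-1/(z**2 + 1)) dz.
Step 4. Evaluate the standard form: now 4*log(z - 3) + 5*log(z + 4) - atan(z).
Answer: 4*log(z - 3) + 5*log(z + 4) - atan(z).


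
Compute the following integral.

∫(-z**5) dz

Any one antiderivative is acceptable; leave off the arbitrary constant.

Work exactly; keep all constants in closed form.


Answer: -z**6/6.


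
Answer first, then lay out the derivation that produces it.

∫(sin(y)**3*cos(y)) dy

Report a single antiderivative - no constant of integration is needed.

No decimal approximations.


The answer is sin(y)**4/4.
Step 1. Substitute u = sin(y), turning ∫(sin(y)**3*cos(y)) dy into ∫(u**3) du: now ∫(u**3) du.
Step 2. Evaluate the standard form: now u**4/4.
Step 3. Substitute back u = sin(y): now sin(y)**4/4.
Answer: sin(y)**4/4.


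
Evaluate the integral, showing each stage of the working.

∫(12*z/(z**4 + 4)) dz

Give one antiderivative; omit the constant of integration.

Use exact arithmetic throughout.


Step 1. Substitute u = z**2, turning ∫(12*z/(z**4 + 4)) dz into ∫(6/(u**2 + 4)) du: now ∫(6/(u**2 + 4)) du.
Step 2. Evaluate the standard form: now 3*atan(u/2).
Step 3. Substitute back u = z**2: now 3*atan(z**2/2).
Answer: 3*atan(z**2/2).


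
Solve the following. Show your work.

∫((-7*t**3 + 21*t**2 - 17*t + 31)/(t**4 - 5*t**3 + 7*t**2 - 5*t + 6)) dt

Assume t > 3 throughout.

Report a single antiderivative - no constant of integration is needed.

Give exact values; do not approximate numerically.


Step 1. Decompose ∫((-7*t**3 + 21*t**2 - 17*t + 31)/(t**4 - 5*t**3 + 7*t**2 - 5*t + 6)) dt by partial fractions, (-7*t**3 + 21*t**2 - 17*t + 31)/(t**4 - 5*t**3 + 7*t**2 - 5*t + 6) = 2/(t**2 + 1) - 5/(t - 2) - 2/(t - 3): now ∫(-2/(t - 3)) dt + ∫(-5/(t - 2)) dt + ∫(2/(t**2 + 1)) dt.
Step 2. Evaluate the standard form [assuming t > 2]: now -5*log(t - 2) + ∫(-2/(t - 3)) dt + ∫(2/(t**2 + 1)) dt.
Step 3. Evaluate the standard form [assuming t > 3]: now -2*log(t - 3) - 5*log(t - 2) + ∫(2/(t**2 + 1)) dt.
Step 4. Evaluate the standard form: now -2*log(t - 3) - 5*log(t - 2) + 2*atan(t).
Answer: -2*log(t - 3) - 5*log(t - 2) + 2*atan(t).


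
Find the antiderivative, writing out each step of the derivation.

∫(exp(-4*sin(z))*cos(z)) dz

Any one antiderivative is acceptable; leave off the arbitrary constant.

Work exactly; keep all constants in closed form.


Step 1. Substitute u = sin(z), turning ∫(exp(-4*sin(z))*cos(z)) dz into ∫(exp(-4*u)) du: now ∫(exp(-4*u)) du.
Step 2. Evaluate the standard form: now -exp(-4*u)/4.
Step 3. Substitute back u = sin(z): now -exp(-4*sin(z))/4.
Answer: -exp(-4*sin(z))/4.


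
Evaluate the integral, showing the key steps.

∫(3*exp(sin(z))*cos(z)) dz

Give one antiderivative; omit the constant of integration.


Step 1. Substitute u = sin(z), turning ∫(3*exp(sin(z))*cos(z)) dz into ∫(3*exp(u)) du: now ∫(3*exp(u)) du.
Step 2. Evaluate the standard form: now 3*exp(u).
Step 3. Substitute back u = sin(z): now 3*exp(sin(z)).
Answer: 3*exp(sin(z)).


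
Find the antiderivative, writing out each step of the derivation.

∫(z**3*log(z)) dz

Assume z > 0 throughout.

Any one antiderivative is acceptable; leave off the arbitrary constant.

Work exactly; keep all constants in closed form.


Step 1. Integrate ∫(z**3*log(z)) dz by parts with u = log(z), dv = (z**3) dz, so v = z**4/4 [assuming z > 0]: now z**4*log(z)/4 + ∫(-z**3/4) dz.
Step 2. Evaluate the standard form: now z**4*log(z)/4 - z**4/16.
Answer: z**4*log(z)/4 - z**4/16.


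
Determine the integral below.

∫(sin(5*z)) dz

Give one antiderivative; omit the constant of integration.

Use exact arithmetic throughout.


Answer: -cos(5*z)/5.


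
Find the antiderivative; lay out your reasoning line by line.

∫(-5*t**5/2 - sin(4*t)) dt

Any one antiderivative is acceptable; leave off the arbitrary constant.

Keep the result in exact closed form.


Step 1. Rewrite: now ∫(-5*t**5/2) dt + ∫(-sin(4*t)) dt.
Step 2. Evaluate the standard form: now cos(4*t)/4 + ∫(-5*t**5/2) dt.
Step 3. Evaluate the standard form: now -5*t**6/12 + cos(4*t)/4.
Answer: -5*t**6/12 + cos(4*t)/4.


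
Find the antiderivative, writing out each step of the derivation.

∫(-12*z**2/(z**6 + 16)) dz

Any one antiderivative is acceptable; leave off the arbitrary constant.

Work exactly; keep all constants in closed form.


Step 1. Substitute u = z**3, turning ∫(-12*z**2/(z**6 + 16)) dz into ∫(-4/(u**2 + 16)) du: now ∫(-4/(u**2 + 16)) du.
Step 2. Evaluate the standard form: now -atan(u/4).
Step 3. Substitute back u = z**3: now -atan(z**3/4).
Answer: -atan(z**3/4).


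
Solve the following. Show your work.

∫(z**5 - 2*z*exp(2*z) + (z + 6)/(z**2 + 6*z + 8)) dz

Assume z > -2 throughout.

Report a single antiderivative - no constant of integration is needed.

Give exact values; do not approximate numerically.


Step 1. Rewrite: now ∫(z**5) dz + ∫(-2*z*exp(2*z)) dz + ∫((z + 6)/(z**2 + 6*z + 8)) dz.
Step 2. Decompose ∫((z + 6)/(z**2 + 6*z + 8)) dz by partial fractions, (z + 6)/(z**2 + 6*z + 8) = -1/(z + 4) + 2/(z + 2): now ∫(z**5) dz + ∫(-2*z*exp(2*z)) dz + ∫(2/(z + 2)) dz + ∫(-1/(z + 4)) dz.
Step 3. Evaluate the standard form [assuming z > -2]: now 2*log(z + 2) + ∫(z**5) dz + ∫(-2*z*exp(2*z)) dz + ∫(-1/(z + 4)) dz.
Step 4. Evaluate the standard form [assuming z > -4]: now 2*log(z + 2) - log(z + 4) + ∫(z**5) dz + ∫(-2*z*exp(2*z)) dz.
Step 5. Integrate ∫(-2*z*exp(2*z)) dz by parts with u = z, dv = (-2*exp(2*z)) dz, so v = -exp(2*z): now -z*exp(2*z) + 2*log(z + 2) - log(z + 4) + ∫(z**5) dz + ∫(exp(2*z)) dz.
Step 6. Evaluate the standard form: now -z*exp(2*z) + exp(2*z)/2 + 2*log(z + 2) - log(z + 4) + ∫(z**5) dz.
Step 7. Evaluate the standard form: now z**6/6 - z*exp(2*z) + exp(2*z)/2 + 2*log(z + 2) - log(z + 4).
Answer: z**6/6 - z*exp(2*z) + exp(2*z)/2 + 2*log(z + 2) - log(z + 4).


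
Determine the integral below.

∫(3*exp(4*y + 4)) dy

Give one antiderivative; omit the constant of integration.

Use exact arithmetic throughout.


Answer: 3*exp(4*y + 4)/4.


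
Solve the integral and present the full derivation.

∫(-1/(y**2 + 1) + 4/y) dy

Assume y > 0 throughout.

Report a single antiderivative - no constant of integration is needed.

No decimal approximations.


Step 1. Rewrite: now ∫(4/y) dy + ∫(-1/(y**2 + 1)) dy.
Step 2. Evaluate the standard form: now -atan(y) + ∫(4/y) dy.
Step 3. Evaluate the standard form [assuming y > 0]: now 4*log(y) - atan(y).
Answer: 4*log(y) - atan(y).
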